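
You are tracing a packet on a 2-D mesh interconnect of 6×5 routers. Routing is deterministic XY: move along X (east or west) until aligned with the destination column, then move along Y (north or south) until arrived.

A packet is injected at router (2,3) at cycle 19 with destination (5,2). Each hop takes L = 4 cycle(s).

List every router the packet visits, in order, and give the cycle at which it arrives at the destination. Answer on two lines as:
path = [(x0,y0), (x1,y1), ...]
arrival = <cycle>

  0. router=(2,3) cycle=19 (inject)
  1. router=(3,3) cycle=23 dir=E
  2. router=(4,3) cycle=27 dir=E
  3. router=(5,3) cycle=31 dir=E
  4. router=(5,2) cycle=35 dir=S

path = [(2,3), (3,3), (4,3), (5,3), (5,2)]
arrival = 35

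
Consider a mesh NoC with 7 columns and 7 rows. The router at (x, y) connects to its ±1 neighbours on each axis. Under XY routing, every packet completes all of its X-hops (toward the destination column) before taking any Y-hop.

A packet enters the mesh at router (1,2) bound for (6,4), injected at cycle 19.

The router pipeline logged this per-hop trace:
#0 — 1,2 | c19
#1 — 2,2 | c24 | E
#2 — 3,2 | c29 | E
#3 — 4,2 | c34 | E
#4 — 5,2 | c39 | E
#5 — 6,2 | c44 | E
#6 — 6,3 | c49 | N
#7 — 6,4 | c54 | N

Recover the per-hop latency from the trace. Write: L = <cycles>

L = 5

Between hops 0 and 1 the cycle counter advances 24 − 19 = 5.
That increment is L by definition: L = 5.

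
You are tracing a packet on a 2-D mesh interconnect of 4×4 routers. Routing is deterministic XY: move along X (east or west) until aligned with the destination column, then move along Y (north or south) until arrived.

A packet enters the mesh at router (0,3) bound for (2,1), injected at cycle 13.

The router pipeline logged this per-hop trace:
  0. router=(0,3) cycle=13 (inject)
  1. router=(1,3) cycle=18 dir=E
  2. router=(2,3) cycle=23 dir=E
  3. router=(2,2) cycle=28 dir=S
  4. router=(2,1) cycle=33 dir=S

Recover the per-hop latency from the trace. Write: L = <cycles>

cyc[1] − cyc[0] = 18 − 13 = 5.
Per-hop latency L = Δcyc = 5.

L = 5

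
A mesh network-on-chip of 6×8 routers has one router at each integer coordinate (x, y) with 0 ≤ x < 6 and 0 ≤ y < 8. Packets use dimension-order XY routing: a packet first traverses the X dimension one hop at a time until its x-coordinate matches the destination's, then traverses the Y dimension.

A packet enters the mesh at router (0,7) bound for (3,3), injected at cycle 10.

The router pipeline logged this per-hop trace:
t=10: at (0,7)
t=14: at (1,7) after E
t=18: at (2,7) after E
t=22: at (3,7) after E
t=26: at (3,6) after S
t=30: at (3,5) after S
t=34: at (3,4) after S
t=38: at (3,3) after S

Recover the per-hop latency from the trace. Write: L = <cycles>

L = 4

Δcyc across hop 0→1: 14 − 10 = 4.
Each hop adds L, hence L = 4.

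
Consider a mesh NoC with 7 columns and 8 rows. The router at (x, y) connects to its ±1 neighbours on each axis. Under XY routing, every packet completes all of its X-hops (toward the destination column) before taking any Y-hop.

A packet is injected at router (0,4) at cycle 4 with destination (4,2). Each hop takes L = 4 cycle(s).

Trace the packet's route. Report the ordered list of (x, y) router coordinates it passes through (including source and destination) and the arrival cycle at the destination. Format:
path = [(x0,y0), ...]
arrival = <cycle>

src (0,4)  cyc=4
E→(1,4)  cyc=8
E→(2,4)  cyc=12
E→(3,4)  cyc=16
E→(4,4)  cyc=20
S→(4,3)  cyc=24
S→(4,2)  cyc=28

path = [(0,4), (1,4), (2,4), (3,4), (4,4), (4,3), (4,2)]
arrival = 28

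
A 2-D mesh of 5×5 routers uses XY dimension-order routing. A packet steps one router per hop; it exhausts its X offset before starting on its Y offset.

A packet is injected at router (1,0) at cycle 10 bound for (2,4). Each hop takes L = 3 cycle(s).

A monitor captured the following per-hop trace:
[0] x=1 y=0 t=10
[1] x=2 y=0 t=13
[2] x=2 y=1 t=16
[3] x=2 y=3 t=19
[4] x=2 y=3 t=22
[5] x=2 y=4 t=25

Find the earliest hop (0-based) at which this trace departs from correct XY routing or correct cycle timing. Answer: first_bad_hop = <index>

check 1→ d=(1,0) cyc+3: ok
check 2→ d=(0,1) cyc+3: ok
check 3→ d=(0,2) cyc+3: BAD: non-unit step

first_bad_hop = 3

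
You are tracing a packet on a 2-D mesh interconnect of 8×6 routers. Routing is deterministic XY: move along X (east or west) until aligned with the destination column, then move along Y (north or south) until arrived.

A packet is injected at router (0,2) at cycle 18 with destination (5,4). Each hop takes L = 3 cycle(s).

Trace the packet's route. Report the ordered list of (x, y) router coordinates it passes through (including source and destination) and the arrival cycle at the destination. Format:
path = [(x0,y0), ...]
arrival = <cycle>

t=18: at (0,2)
t=21: at (1,2) after E
t=24: at (2,2) after E
t=27: at (3,2) after E
t=30: at (4,2) after E
t=33: at (5,2) after E
t=36: at (5,3) after N
t=39: at (5,4) after N

path = [(0,2), (1,2), (2,2), (3,2), (4,2), (5,2), (5,3), (5,4)]
arrival = 39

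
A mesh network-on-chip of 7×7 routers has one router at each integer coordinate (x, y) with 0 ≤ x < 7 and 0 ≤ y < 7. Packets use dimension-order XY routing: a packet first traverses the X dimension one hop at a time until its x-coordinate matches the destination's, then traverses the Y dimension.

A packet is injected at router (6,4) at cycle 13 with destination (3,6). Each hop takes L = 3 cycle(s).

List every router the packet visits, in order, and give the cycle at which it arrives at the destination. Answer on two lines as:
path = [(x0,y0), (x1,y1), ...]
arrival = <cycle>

path = [(6,4), (5,4), (4,4), (3,4), (3,5), (3,6)]
arrival = 28

t=13: at (6,4)
t=16: at (5,4) after W
t=19: at (4,4) after W
t=22: at (3,4) after W
t=25: at (3,5) after N
t=28: at (3,6) after N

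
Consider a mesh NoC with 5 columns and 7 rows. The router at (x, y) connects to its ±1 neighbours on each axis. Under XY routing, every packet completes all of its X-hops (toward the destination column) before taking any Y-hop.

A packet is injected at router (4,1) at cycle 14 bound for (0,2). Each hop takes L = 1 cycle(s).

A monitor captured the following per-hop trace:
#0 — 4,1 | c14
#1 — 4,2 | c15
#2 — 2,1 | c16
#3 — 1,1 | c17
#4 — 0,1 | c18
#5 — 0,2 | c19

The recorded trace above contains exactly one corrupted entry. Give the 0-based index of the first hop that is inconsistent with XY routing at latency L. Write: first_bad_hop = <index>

first_bad_hop = 1

hop 1: step (+0,+1), +1 cyc — BAD: Y-move but x=4≠0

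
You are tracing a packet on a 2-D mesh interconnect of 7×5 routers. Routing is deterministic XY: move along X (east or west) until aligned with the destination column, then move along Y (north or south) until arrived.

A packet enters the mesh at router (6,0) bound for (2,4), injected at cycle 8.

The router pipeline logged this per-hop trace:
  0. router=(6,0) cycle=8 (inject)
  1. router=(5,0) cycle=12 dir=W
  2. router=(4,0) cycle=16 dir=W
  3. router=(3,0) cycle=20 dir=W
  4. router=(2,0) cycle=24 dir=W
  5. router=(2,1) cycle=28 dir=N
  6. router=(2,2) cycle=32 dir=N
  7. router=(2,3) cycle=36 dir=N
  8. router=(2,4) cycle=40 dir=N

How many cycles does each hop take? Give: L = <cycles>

L = 4

Between hops 0 and 1 the cycle counter advances 12 − 8 = 4.
That increment is L by definition: L = 4.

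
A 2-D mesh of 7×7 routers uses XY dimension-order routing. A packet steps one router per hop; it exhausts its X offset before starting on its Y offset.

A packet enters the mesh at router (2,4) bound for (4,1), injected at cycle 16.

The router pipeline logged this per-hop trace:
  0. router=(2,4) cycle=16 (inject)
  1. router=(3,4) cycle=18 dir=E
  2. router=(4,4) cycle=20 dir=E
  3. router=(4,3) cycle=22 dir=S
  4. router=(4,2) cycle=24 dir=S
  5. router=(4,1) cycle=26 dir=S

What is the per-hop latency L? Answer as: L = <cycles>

From hop 0 (16) to hop 1 (18): +2 cycles.
Each hop adds L, hence L = 2.

L = 2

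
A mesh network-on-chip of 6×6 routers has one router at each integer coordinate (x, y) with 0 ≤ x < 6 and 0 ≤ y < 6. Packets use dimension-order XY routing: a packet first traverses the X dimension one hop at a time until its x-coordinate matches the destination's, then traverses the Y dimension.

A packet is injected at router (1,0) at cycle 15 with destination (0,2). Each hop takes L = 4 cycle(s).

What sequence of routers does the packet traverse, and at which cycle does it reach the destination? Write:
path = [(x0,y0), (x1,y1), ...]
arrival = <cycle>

path = [(1,0), (0,0), (0,1), (0,2)]
arrival = 27

src (1,0)  cyc=15
W→(0,0)  cyc=19
N→(0,1)  cyc=23
N→(0,2)  cyc=27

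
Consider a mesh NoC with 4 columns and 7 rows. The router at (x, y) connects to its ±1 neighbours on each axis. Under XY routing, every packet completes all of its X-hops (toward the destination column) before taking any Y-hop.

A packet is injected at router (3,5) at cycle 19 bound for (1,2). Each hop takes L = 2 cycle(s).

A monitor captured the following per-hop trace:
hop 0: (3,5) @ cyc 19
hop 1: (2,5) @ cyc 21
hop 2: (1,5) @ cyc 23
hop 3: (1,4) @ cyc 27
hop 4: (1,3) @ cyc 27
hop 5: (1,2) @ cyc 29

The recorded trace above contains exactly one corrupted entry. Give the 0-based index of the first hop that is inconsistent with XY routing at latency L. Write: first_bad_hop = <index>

first_bad_hop = 3

check 1→ d=(-1,0) cyc+2: ok
check 2→ d=(-1,0) cyc+2: ok
check 3→ d=(0,-1) cyc+4: BAD: Δcyc=4≠L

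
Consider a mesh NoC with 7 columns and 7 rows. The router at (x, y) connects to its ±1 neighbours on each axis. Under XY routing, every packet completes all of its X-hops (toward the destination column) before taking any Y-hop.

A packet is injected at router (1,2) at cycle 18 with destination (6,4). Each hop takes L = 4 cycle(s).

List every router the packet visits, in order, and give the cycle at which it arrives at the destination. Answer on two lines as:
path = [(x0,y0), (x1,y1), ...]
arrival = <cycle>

#0 — 1,2 | c18
#1 — 2,2 | c22 | E
#2 — 3,2 | c26 | E
#3 — 4,2 | c30 | E
#4 — 5,2 | c34 | E
#5 — 6,2 | c38 | E
#6 — 6,3 | c42 | N
#7 — 6,4 | c46 | N

path = [(1,2), (2,2), (3,2), (4,2), (5,2), (6,2), (6,3), (6,4)]
arrival = 46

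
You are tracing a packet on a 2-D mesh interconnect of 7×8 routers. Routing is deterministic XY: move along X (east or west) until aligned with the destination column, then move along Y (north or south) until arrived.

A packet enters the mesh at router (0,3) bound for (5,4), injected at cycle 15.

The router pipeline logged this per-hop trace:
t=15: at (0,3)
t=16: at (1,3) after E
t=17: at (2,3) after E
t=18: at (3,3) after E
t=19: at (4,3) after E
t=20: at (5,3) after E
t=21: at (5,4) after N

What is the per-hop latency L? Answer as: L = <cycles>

L = 1

Between hops 0 and 1 the cycle counter advances 16 − 15 = 1.
Per-hop latency L = Δcyc = 1.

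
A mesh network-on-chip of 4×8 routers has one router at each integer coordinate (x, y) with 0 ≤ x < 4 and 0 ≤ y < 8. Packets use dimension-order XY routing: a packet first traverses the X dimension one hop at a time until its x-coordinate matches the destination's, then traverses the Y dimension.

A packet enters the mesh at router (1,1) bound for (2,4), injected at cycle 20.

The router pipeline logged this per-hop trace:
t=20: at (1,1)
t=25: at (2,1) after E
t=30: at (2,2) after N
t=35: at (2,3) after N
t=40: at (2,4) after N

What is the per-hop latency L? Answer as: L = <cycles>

L = 5

Δcyc across hop 0→1: 25 − 20 = 5.
Per-hop latency L = Δcyc = 5.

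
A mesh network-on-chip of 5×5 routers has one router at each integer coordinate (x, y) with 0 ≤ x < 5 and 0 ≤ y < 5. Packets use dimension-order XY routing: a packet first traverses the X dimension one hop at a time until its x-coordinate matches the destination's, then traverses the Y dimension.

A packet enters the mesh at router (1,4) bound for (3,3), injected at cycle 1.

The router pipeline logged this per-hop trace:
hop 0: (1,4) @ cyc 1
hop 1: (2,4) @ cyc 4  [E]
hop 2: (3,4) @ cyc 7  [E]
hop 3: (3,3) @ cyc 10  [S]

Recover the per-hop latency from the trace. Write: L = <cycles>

L = 3

Δcyc across hop 0→1: 4 − 1 = 3.
One hop costs L cycles, so L = 3.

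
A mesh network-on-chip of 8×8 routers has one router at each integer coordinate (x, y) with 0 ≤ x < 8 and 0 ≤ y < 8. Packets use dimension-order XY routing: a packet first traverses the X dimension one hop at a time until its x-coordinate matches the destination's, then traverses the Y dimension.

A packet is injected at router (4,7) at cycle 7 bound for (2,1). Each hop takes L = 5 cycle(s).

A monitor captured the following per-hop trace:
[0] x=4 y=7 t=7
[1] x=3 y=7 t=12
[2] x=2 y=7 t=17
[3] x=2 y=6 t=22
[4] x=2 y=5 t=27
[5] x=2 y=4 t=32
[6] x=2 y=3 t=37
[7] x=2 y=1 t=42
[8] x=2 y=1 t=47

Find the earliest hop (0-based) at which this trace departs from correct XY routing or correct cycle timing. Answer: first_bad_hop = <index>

first_bad_hop = 7

  1: Δx=-1 Δy=+0 Δt=5 [ok]
  2: Δx=-1 Δy=+0 Δt=5 [ok]
  3: Δx=+0 Δy=-1 Δt=5 [ok]
  4: Δx=+0 Δy=-1 Δt=5 [ok]
  5: Δx=+0 Δy=-1 Δt=5 [ok]
  6: Δx=+0 Δy=-1 Δt=5 [ok]
  7: Δx=+0 Δy=-2 Δt=5 [BAD: non-unit step]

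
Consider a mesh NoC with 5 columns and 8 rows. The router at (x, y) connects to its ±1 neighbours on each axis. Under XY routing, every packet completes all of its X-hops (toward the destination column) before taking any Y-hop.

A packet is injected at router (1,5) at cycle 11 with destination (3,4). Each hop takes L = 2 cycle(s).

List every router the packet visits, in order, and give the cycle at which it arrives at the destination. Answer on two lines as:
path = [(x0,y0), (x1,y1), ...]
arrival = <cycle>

path = [(1,5), (2,5), (3,5), (3,4)]
arrival = 17

hop 0: (1,5) @ cyc 11
hop 1: (2,5) @ cyc 13  [E]
hop 2: (3,5) @ cyc 15  [E]
hop 3: (3,4) @ cyc 17  [S]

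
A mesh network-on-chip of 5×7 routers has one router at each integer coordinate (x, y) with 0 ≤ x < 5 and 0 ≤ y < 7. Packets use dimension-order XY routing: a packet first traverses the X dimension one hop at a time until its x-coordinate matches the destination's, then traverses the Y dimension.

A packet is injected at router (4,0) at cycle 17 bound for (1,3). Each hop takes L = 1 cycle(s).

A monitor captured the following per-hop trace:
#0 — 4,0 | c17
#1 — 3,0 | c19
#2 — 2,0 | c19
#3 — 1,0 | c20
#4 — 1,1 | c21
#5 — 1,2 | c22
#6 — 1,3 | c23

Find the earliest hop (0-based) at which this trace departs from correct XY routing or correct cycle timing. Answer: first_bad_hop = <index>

hop 1: step (-1,+0), +2 cyc — BAD: Δcyc=2≠L

first_bad_hop = 1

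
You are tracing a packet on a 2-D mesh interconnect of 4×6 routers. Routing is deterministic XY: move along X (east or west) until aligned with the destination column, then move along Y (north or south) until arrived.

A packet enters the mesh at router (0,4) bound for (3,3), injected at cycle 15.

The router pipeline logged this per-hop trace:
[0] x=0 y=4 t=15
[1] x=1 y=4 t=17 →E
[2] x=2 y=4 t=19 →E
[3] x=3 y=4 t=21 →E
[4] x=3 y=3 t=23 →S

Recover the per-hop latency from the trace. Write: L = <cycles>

Δcyc across hop 0→1: 17 − 15 = 2.
That increment is L by definition: L = 2.

L = 2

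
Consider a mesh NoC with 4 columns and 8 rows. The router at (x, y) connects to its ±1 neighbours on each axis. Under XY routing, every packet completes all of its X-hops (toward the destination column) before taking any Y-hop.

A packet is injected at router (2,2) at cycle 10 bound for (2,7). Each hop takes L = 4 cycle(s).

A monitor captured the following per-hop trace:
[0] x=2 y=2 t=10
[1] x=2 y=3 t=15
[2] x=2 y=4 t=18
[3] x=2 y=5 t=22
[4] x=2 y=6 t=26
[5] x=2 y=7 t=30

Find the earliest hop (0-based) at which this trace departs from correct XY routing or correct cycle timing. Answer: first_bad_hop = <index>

first_bad_hop = 1

[1] (+0,+1) / 5c ⇒ BAD: Δcyc=5≠L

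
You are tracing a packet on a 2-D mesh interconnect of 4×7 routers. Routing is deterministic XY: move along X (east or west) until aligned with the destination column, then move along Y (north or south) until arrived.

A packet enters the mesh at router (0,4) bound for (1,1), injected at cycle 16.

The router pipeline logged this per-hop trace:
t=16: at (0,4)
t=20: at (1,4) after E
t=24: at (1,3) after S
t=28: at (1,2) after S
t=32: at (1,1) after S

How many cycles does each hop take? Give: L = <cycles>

L = 4

Between hops 0 and 1 the cycle counter advances 20 − 16 = 4.
That increment is L by definition: L = 4.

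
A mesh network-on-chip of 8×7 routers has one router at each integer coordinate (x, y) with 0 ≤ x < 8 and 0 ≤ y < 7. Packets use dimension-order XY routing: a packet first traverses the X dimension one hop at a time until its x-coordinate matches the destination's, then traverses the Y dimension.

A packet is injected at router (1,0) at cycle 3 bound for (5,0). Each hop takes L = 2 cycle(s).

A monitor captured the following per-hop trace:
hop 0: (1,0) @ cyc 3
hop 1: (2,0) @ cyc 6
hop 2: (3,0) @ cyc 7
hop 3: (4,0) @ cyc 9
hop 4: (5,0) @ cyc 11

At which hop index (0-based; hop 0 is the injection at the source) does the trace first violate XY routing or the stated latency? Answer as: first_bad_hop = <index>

first_bad_hop = 1

check 1→ d=(1,0) cyc+3: BAD: Δcyc=3≠L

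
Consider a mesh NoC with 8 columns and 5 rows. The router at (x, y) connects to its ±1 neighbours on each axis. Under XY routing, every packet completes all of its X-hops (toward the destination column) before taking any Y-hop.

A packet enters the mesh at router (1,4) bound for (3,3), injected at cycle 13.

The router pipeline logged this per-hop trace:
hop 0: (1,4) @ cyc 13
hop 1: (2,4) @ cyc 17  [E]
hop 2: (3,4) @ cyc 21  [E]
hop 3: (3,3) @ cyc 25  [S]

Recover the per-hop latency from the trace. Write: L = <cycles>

L = 4

From hop 0 (13) to hop 1 (17): +4 cycles.
Each hop adds L, hence L = 4.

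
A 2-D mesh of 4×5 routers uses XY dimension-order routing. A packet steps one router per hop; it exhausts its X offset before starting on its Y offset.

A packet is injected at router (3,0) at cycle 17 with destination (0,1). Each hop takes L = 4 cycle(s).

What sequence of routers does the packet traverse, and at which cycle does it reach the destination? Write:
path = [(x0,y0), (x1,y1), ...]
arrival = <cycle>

path = [(3,0), (2,0), (1,0), (0,0), (0,1)]
arrival = 33

src (3,0)  cyc=17
W→(2,0)  cyc=21
W→(1,0)  cyc=25
W→(0,0)  cyc=29
N→(0,1)  cyc=33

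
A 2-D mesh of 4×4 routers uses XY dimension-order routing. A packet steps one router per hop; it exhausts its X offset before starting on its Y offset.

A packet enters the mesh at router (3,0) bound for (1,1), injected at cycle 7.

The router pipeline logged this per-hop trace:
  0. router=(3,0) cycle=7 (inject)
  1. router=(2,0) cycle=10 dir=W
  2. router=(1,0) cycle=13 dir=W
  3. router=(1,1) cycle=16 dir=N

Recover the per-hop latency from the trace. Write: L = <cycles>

Between hops 0 and 1 the cycle counter advances 10 − 7 = 3.
Per-hop latency L = Δcyc = 3.

L = 3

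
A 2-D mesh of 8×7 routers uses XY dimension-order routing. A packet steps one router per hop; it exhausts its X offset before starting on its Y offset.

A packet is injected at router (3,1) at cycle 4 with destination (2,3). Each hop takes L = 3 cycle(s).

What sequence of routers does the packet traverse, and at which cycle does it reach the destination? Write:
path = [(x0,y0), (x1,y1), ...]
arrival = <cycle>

path = [(3,1), (2,1), (2,2), (2,3)]
arrival = 13

  0. router=(3,1) cycle=4 (inject)
  1. router=(2,1) cycle=7 dir=W
  2. router=(2,2) cycle=10 dir=N
  3. router=(2,3) cycle=13 dir=N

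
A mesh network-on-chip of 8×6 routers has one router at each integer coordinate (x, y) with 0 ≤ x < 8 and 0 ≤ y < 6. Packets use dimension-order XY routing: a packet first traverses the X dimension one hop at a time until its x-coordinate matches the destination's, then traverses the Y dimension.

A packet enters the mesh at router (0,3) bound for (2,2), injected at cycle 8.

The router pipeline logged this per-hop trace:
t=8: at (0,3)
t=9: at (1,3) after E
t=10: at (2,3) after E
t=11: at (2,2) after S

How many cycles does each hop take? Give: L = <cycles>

Δcyc across hop 0→1: 9 − 8 = 1.
Each hop adds L, hence L = 1.

L = 1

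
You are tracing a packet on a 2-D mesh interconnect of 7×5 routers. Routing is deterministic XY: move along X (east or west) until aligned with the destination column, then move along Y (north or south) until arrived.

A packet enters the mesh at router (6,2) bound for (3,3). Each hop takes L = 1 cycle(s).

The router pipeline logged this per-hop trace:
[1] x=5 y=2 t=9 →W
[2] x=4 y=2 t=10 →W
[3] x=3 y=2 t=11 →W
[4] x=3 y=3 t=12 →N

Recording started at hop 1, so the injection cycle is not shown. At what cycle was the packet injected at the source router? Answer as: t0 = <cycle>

t0 = 8

Hop 1 reached at cycle 9; hop k is at t0 + k·L.
So t0 = 9 − 1·1 = 8.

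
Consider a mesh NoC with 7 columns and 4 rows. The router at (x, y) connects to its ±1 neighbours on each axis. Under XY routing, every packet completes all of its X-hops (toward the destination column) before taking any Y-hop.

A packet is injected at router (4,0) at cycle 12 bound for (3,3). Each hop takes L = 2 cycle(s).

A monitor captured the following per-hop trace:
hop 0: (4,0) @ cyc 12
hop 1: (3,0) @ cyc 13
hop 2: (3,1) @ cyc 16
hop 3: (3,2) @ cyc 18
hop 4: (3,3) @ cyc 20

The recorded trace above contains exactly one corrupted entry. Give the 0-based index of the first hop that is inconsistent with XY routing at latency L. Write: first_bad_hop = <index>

[1] (-1,+0) / 1c ⇒ BAD: Δcyc=1≠L

first_bad_hop = 1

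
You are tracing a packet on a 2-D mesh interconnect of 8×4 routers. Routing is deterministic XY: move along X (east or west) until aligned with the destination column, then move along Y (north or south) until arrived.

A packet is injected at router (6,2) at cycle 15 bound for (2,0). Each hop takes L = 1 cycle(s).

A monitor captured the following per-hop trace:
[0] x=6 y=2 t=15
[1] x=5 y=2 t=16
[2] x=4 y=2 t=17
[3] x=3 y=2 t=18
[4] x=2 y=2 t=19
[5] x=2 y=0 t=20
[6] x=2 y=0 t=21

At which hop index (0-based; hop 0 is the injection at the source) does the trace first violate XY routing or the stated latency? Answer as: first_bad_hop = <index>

first_bad_hop = 5

hop 1: step (-1,+0), +1 cyc — ok
hop 2: step (-1,+0), +1 cyc — ok
hop 3: step (-1,+0), +1 cyc — ok
hop 4: step (-1,+0), +1 cyc — ok
hop 5: step (+0,-2), +1 cyc — BAD: non-unit step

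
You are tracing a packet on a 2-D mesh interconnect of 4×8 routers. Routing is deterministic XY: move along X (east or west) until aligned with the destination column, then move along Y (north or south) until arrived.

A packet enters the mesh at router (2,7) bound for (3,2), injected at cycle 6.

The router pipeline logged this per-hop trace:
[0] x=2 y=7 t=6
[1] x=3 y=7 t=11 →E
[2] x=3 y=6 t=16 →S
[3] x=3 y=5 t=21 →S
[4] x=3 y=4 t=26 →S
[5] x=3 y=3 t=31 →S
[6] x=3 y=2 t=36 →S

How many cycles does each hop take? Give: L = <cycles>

Δcyc across hop 0→1: 11 − 6 = 5.
Each hop adds L, hence L = 5.

L = 5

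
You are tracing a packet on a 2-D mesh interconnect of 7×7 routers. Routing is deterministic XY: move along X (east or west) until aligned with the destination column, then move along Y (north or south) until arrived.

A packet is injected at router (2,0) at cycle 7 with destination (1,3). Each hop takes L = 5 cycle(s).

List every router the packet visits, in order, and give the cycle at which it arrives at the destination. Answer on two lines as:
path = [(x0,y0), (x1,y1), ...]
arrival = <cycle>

path = [(2,0), (1,0), (1,1), (1,2), (1,3)]
arrival = 27

src (2,0)  cyc=7
W→(1,0)  cyc=12
N→(1,1)  cyc=17
N→(1,2)  cyc=22
N→(1,3)  cyc=27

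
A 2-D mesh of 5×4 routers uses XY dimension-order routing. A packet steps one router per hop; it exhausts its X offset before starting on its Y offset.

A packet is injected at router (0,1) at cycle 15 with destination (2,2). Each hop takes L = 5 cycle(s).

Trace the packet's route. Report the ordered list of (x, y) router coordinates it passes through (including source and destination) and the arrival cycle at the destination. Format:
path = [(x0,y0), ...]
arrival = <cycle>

t=15: at (0,1)
t=20: at (1,1) after E
t=25: at (2,1) after E
t=30: at (2,2) after N

path = [(0,1), (1,1), (2,1), (2,2)]
arrival = 30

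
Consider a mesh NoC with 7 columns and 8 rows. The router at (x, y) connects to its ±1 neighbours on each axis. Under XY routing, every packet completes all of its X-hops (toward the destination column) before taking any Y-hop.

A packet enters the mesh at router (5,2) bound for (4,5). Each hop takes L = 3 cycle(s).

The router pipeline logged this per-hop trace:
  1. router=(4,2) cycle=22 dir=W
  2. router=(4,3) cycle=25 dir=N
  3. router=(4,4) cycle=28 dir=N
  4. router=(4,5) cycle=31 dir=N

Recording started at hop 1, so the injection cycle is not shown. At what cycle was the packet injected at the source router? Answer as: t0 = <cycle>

t0 = 19

cyc[1] = 22 and cyc[k] = t0 + k·L for every k.
Therefore t0 = 22 − L = 19.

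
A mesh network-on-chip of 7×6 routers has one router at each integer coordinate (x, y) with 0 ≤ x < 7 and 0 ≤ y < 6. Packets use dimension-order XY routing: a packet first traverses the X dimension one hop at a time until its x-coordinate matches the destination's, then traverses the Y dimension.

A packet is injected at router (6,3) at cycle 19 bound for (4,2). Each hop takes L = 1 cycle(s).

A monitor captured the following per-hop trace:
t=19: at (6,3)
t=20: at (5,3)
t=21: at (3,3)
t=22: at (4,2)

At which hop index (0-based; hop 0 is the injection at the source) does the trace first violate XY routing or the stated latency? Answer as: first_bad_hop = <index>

[1] (-1,+0) / 1c ⇒ ok
[2] (-2,+0) / 1c ⇒ BAD: non-unit step

first_bad_hop = 2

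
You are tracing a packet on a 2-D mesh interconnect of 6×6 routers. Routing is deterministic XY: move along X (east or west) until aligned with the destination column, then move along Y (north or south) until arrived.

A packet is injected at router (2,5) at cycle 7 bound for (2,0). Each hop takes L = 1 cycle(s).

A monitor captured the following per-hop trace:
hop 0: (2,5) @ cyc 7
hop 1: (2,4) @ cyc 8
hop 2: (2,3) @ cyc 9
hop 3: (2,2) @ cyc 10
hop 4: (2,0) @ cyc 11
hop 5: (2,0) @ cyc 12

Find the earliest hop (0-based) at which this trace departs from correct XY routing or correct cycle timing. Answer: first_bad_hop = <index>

check 1→ d=(0,-1) cyc+1: ok
check 2→ d=(0,-1) cyc+1: ok
check 3→ d=(0,-1) cyc+1: ok
check 4→ d=(0,-2) cyc+1: BAD: non-unit step

first_bad_hop = 4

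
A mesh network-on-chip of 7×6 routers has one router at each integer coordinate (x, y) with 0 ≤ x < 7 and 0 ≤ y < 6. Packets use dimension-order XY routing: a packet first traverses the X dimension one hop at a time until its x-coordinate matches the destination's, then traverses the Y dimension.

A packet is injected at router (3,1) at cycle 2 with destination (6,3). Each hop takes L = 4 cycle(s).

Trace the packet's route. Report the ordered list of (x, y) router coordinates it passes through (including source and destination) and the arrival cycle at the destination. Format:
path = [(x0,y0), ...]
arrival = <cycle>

#0 — 3,1 | c2
#1 — 4,1 | c6 | E
#2 — 5,1 | c10 | E
#3 — 6,1 | c14 | E
#4 — 6,2 | c18 | N
#5 — 6,3 | c22 | N

path = [(3,1), (4,1), (5,1), (6,1), (6,2), (6,3)]
arrival = 22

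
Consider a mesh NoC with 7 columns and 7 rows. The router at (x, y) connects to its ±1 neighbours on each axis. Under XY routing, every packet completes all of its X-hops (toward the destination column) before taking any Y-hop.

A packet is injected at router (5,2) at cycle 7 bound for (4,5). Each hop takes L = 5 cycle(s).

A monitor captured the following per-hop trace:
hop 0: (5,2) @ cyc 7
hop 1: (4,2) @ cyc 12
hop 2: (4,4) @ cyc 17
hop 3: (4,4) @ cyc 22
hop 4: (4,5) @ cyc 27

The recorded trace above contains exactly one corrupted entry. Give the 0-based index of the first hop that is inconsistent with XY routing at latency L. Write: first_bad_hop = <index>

first_bad_hop = 2

hop 1: step (-1,+0), +5 cyc — ok
hop 2: step (+0,+2), +5 cyc — BAD: non-unit step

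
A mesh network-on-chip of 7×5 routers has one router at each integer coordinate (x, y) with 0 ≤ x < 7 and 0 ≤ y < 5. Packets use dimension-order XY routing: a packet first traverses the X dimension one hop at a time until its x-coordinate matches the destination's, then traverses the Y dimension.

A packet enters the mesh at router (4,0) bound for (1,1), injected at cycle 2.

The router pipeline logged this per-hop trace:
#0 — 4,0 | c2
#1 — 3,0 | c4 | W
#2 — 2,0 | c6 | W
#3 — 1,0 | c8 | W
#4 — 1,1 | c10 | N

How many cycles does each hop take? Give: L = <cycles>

L = 2

From hop 0 (2) to hop 1 (4): +2 cycles.
Each hop adds L, hence L = 2.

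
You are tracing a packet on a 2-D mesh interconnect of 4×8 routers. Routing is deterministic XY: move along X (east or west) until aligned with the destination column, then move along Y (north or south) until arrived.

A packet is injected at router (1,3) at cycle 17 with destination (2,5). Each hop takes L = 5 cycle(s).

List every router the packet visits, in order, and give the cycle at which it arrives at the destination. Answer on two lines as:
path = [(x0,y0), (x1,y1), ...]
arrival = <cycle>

path = [(1,3), (2,3), (2,4), (2,5)]
arrival = 32

[0] x=1 y=3 t=17
[1] x=2 y=3 t=22 →E
[2] x=2 y=4 t=27 →N
[3] x=2 y=5 t=32 →N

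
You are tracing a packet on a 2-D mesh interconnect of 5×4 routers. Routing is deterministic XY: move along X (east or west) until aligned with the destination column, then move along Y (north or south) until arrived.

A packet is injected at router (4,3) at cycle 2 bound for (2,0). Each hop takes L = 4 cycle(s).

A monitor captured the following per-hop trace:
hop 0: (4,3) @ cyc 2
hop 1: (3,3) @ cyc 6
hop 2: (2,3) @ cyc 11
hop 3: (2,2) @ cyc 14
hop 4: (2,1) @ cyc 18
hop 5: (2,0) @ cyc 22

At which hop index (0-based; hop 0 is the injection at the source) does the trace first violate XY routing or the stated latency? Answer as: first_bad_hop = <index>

first_bad_hop = 2

check 1→ d=(-1,0) cyc+4: ok
check 2→ d=(-1,0) cyc+5: BAD: Δcyc=5≠L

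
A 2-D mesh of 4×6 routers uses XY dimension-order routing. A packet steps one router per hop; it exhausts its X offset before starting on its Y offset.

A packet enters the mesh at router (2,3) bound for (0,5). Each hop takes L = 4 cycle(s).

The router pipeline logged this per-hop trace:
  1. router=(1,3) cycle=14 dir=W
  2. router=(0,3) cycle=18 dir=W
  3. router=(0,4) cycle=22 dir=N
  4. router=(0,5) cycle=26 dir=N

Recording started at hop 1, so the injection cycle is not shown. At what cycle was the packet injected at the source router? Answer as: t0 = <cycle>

The first recorded entry is hop 1 at cycle 14.
Subtract one hop: t0 = 14 − 4 = 10.

t0 = 10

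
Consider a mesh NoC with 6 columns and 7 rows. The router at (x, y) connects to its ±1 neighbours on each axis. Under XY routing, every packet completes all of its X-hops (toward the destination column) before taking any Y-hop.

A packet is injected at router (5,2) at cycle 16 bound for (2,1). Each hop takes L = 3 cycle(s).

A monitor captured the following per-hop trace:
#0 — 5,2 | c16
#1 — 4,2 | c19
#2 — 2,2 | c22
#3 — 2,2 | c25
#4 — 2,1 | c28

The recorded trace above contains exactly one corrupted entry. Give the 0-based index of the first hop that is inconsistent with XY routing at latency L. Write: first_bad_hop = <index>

first_bad_hop = 2

[1] (-1,+0) / 3c ⇒ ok
[2] (-2,+0) / 3c ⇒ BAD: non-unit step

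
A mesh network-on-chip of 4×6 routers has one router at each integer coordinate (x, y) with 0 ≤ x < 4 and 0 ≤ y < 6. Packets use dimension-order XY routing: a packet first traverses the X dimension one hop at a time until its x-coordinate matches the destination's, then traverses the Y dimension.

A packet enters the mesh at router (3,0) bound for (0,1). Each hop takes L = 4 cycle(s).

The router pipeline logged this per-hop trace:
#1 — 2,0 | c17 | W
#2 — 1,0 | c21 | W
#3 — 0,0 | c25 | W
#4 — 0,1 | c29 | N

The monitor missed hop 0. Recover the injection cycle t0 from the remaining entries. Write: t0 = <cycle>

t0 = 13

cyc[1] = 17 and cyc[k] = t0 + k·L for every k.
So t0 = 17 − 1·4 = 13.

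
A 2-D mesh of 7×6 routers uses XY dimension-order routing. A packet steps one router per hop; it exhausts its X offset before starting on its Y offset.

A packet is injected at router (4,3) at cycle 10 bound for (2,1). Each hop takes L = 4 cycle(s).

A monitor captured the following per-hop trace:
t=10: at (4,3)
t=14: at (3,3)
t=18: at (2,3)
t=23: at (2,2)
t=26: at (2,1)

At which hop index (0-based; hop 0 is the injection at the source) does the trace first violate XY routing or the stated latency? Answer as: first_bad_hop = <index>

first_bad_hop = 3

  1: Δx=-1 Δy=+0 Δt=4 [ok]
  2: Δx=-1 Δy=+0 Δt=4 [ok]
  3: Δx=+0 Δy=-1 Δt=5 [BAD: Δcyc=5≠L]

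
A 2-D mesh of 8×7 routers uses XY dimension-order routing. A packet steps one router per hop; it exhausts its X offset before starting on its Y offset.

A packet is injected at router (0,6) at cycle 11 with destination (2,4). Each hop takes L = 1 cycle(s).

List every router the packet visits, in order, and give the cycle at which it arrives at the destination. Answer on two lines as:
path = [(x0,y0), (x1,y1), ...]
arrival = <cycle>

[0] x=0 y=6 t=11
[1] x=1 y=6 t=12 →E
[2] x=2 y=6 t=13 →E
[3] x=2 y=5 t=14 →S
[4] x=2 y=4 t=15 →S

path = [(0,6), (1,6), (2,6), (2,5), (2,4)]
arrival = 15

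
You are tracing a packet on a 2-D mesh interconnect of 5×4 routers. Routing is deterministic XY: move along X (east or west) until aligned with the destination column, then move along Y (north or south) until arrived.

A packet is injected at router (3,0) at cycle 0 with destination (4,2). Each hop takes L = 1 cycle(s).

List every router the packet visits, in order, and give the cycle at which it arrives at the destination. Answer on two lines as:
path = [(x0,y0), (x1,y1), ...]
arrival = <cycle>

path = [(3,0), (4,0), (4,1), (4,2)]
arrival = 3

[0] x=3 y=0 t=0
[1] x=4 y=0 t=1 →E
[2] x=4 y=1 t=2 →N
[3] x=4 y=2 t=3 →N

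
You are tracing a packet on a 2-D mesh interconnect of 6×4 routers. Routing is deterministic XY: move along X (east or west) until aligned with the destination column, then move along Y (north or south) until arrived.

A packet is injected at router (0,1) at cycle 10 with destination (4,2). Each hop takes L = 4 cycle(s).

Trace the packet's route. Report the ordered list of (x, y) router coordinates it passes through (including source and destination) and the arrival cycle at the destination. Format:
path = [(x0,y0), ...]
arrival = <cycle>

[0] x=0 y=1 t=10
[1] x=1 y=1 t=14 →E
[2] x=2 y=1 t=18 →E
[3] x=3 y=1 t=22 →E
[4] x=4 y=1 t=26 →E
[5] x=4 y=2 t=30 →N

path = [(0,1), (1,1), (2,1), (3,1), (4,1), (4,2)]
arrival = 30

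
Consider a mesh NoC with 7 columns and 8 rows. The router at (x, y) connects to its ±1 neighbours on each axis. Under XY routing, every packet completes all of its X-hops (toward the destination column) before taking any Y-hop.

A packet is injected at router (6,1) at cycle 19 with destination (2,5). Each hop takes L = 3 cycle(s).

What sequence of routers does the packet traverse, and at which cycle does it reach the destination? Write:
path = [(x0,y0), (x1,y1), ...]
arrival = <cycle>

path = [(6,1), (5,1), (4,1), (3,1), (2,1), (2,2), (2,3), (2,4), (2,5)]
arrival = 43

src (6,1)  cyc=19
W→(5,1)  cyc=22
W→(4,1)  cyc=25
W→(3,1)  cyc=28
W→(2,1)  cyc=31
N→(2,2)  cyc=34
N→(2,3)  cyc=37
N→(2,4)  cyc=40
N→(2,5)  cyc=43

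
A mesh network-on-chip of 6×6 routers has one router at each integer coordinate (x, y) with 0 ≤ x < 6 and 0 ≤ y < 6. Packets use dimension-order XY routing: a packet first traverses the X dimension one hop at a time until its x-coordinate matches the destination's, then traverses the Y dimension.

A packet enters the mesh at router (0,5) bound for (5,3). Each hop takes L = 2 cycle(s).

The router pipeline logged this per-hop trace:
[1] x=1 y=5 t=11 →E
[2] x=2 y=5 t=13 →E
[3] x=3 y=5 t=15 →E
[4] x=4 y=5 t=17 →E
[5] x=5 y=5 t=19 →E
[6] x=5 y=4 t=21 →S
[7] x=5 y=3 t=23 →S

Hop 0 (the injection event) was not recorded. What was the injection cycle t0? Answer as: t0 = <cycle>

t0 = 9

The first recorded entry is hop 1 at cycle 11.
t0 = cyc[1] − L = 11 − 2 = 9.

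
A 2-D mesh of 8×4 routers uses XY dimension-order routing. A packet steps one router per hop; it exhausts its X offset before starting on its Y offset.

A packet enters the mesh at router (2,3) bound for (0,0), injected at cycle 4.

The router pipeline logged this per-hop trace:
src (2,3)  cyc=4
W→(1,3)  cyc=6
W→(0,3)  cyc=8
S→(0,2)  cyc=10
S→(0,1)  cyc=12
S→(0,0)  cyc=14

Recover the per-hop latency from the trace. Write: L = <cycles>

cyc[1] − cyc[0] = 6 − 4 = 2.
Each hop adds L, hence L = 2.

L = 2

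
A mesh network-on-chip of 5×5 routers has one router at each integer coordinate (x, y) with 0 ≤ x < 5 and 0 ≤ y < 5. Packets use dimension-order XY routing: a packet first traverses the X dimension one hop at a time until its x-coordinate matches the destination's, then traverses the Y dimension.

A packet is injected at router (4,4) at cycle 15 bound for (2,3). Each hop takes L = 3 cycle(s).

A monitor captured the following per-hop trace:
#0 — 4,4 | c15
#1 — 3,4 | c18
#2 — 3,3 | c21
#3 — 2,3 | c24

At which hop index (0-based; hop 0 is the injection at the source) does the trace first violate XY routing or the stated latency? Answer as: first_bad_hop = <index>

first_bad_hop = 2

hop 1: step (-1,+0), +3 cyc — ok
hop 2: step (+0,-1), +3 cyc — BAD: Y-move but x=3≠2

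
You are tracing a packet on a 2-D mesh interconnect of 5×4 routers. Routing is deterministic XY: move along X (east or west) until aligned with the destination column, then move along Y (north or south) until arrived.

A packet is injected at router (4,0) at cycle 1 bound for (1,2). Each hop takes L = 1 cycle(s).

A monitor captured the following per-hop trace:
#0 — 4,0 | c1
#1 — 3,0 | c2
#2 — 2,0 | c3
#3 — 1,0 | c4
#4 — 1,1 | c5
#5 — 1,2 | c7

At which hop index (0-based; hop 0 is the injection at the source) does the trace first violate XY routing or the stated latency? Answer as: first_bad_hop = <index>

first_bad_hop = 5

[1] (-1,+0) / 1c ⇒ ok
[2] (-1,+0) / 1c ⇒ ok
[3] (-1,+0) / 1c ⇒ ok
[4] (+0,+1) / 1c ⇒ ok
[5] (+0,+1) / 2c ⇒ BAD: Δcyc=2≠L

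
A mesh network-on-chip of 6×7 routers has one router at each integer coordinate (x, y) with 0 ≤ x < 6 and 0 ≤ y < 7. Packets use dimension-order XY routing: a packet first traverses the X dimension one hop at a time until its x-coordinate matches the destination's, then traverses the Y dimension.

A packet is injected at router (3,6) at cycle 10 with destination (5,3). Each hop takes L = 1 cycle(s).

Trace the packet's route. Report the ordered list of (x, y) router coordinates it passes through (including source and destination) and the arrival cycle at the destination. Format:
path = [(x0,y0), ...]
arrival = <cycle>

path = [(3,6), (4,6), (5,6), (5,5), (5,4), (5,3)]
arrival = 15

t=10: at (3,6)
t=11: at (4,6) after E
t=12: at (5,6) after E
t=13: at (5,5) after S
t=14: at (5,4) after S
t=15: at (5,3) after S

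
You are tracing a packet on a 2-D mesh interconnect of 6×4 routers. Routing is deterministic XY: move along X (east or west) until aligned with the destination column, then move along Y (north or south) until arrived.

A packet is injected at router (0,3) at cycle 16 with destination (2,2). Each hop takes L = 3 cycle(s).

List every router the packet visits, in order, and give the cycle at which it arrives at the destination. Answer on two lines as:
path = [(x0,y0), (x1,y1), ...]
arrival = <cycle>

path = [(0,3), (1,3), (2,3), (2,2)]
arrival = 25

src (0,3)  cyc=16
E→(1,3)  cyc=19
E→(2,3)  cyc=22
S→(2,2)  cyc=25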